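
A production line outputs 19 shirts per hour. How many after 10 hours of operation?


Production rate: 19 shirts per hour
Time: 10 hours
Total: 19 x 10 = 190 shirts

190 shirts


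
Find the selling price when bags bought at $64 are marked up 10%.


Calculate the markup amount:
10% of $64 = $6.40
Add to cost:
$64 + $6.40 = $70.40

$70.40


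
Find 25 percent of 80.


Convert percentage to decimal:
25% = 0.25
Multiply:
80 x 0.25 = 20

20


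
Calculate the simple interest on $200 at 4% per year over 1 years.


Use the formula I = P x R x T / 100
P x R x T = 200 x 4 x 1 = 800
I = 800 / 100 = $8

$8


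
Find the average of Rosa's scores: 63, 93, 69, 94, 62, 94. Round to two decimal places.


Add the scores:
63 + 93 + 69 + 94 + 62 + 94 = 475
Divide by the number of tests:
475 / 6 = 79.1666... ≈ 79.17

79.17


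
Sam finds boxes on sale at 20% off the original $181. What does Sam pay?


Calculate the discount amount:
20% of $181 = $36.20
Subtract from original:
$181 - $36.20 = $144.80

$144.80


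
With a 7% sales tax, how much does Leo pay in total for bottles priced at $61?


Calculate the tax:
7% of $61 = $4.27
Add tax to price:
$61 + $4.27 = $65.27

$65.27


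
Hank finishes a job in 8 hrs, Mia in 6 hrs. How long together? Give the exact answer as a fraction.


Hank's rate: 1/8 of the job per hour
Mia's rate: 1/6 of the job per hour
Combined rate: 1/8 + 1/6 = 7/24 per hour
Time = 1 / (7/24) = 24/7 hours (≈ 3.43 hours)

24/7 hours


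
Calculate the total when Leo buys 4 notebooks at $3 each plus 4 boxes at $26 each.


Cost of notebooks:
4 x $3 = $12
Cost of boxes:
4 x $26 = $104
Add both:
$12 + $104 = $116

$116


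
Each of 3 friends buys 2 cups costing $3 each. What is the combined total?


Cost per person:
2 x $3 = $6
Group total:
3 x $6 = $18

$18


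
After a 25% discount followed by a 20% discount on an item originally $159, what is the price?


First discount:
25% of $159 = $39.75
Price after first discount:
$159 - $39.75 = $119.25
Second discount:
20% of $119.25 = $23.85
Final price:
$119.25 - $23.85 = $95.40

$95.40


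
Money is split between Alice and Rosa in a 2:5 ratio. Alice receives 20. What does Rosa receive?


Find the multiplier:
20 / 2 = 10
Apply to Rosa's share:
5 x 10 = 50

50


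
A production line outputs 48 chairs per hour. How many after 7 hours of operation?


Production rate: 48 chairs per hour
Time: 7 hours
Total: 48 x 7 = 336 chairs

336 chairs


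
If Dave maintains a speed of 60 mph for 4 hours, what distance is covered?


Use the formula: distance = speed x time
Speed = 60 mph, Time = 4 hours
60 x 4 = 240 miles

240 miles


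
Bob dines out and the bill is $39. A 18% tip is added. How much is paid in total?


Calculate the tip:
18% of $39 = $7.02
Add tip to meal cost:
$39 + $7.02 = $46.02

$46.02


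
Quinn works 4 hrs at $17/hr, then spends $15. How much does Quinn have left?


Calculate earnings:
4 x $17 = $68
Subtract spending:
$68 - $15 = $53

$53


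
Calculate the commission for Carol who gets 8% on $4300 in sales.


Convert rate to decimal:
8% = 0.08
Multiply by sales:
$4300 x 0.08 = $344

$344


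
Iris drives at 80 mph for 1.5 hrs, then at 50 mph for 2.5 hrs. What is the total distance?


Leg 1 distance:
80 x 1.5 = 120 miles
Leg 2 distance:
50 x 2.5 = 125 miles
Total distance:
120 + 125 = 245 miles

245 miles


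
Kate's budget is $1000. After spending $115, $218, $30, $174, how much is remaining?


Add up expenses:
$115 + $218 + $30 + $174 = $537
Subtract from budget:
$1000 - $537 = $463

$463


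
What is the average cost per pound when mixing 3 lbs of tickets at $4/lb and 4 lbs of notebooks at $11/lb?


Cost of tickets:
3 x $4 = $12
Cost of notebooks:
4 x $11 = $44
Total cost: $12 + $44 = $56
Total weight: 7 lbs
Average: $56 / 7 = $8/lb

$8/lb


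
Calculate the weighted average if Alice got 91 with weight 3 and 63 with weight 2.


Weighted sum:
3 x 91 + 2 x 63 = 399
Total weight:
3 + 2 = 5
Weighted average:
399 / 5 = 79.8

79.8


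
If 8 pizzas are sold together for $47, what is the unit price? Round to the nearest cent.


Total cost: $47
Number of items: 8
Unit price: $47 / 8 = $5.875 ≈ $5.88

$5.88


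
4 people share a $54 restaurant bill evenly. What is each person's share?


Total bill: $54
Number of people: 4
Each pays: $54 / 4 = $13.50

$13.50


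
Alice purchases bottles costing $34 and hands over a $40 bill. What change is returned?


Start with the amount paid:
$40
Subtract the price:
$40 - $34 = $6

$6


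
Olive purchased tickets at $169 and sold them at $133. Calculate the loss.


Selling price = $133
Cost price = $169
Loss = cost price - selling price:
Loss = $169 - $133 = $36

$36


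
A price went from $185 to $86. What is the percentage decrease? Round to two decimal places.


Find the absolute change:
|86 - 185| = 99
Divide by original and multiply by 100:
99 / 185 x 100 = 53.5135...% ≈ 53.51%

53.51%


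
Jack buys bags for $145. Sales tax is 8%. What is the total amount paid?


Calculate the tax:
8% of $145 = $11.60
Add tax to price:
$145 + $11.60 = $156.60

$156.60


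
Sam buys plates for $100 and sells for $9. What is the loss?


Selling price = $9
Cost price = $100
Loss = cost price - selling price:
Loss = $100 - $9 = $91

$91


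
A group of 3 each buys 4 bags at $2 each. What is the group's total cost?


Cost per person:
4 x $2 = $8
Group total:
3 x $8 = $24

$24


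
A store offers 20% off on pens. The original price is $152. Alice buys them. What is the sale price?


Calculate the discount amount:
20% of $152 = $30.40
Subtract from original:
$152 - $30.40 = $121.60

$121.60


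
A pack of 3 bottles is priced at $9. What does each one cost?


Total cost: $9
Number of items: 3
Unit price: $9 / 3 = $3

$3


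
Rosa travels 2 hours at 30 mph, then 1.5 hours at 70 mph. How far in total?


Leg 1 distance:
30 x 2 = 60 miles
Leg 2 distance:
70 x 1.5 = 105 miles
Total distance:
60 + 105 = 165 miles

165 miles


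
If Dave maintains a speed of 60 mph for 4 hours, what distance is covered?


Use the formula: distance = speed x time
Speed = 60 mph, Time = 4 hours
60 x 4 = 240 miles

240 miles


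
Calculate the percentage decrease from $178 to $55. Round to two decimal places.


Find the absolute change:
|55 - 178| = 123
Divide by original and multiply by 100:
123 / 178 x 100 = 69.1011...% ≈ 69.1%

69.1%


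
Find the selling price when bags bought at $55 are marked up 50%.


Calculate the markup amount:
50% of $55 = $27.50
Add to cost:
$55 + $27.50 = $82.50

$82.50


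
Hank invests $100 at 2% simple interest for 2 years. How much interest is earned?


Use the formula I = P x R x T / 100
P x R x T = 100 x 2 x 2 = 400
I = 400 / 100 = $4

$4


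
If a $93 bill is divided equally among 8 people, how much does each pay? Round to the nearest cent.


Total bill: $93
Number of people: 8
Each pays: $93 / 8 = $11.625 ≈ $11.63

$11.63


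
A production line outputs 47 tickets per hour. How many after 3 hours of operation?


Production rate: 47 tickets per hour
Time: 3 hours
Total: 47 x 3 = 141 tickets

141 tickets


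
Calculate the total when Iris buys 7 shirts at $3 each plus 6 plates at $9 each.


Cost of shirts:
7 x $3 = $21
Cost of plates:
6 x $9 = $54
Add both:
$21 + $54 = $75

$75


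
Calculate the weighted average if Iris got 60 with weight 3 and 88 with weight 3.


Weighted sum:
3 x 60 + 3 x 88 = 444
Total weight:
3 + 3 = 6
Weighted average:
444 / 6 = 74

74


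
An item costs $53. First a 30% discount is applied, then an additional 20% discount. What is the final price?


First discount:
30% of $53 = $15.90
Price after first discount:
$53 - $15.90 = $37.10
Second discount:
20% of $37.10 = $7.42
Final price:
$37.10 - $7.42 = $29.68

$29.68


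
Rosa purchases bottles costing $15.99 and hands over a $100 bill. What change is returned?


Start with the amount paid:
$100
Subtract the price:
$100 - $15.99 = $84.01

$84.01


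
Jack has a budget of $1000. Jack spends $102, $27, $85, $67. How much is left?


Add up expenses:
$102 + $27 + $85 + $67 = $281
Subtract from budget:
$1000 - $281 = $719

$719


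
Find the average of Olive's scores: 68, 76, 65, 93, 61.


Add the scores:
68 + 76 + 65 + 93 + 61 = 363
Divide by the number of tests:
363 / 5 = 72.6

72.6


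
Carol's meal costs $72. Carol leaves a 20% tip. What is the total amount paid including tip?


Calculate the tip:
20% of $72 = $14.40
Add tip to meal cost:
$72 + $14.40 = $86.40

$86.40


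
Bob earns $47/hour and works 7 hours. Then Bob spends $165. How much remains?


Calculate earnings:
7 x $47 = $329
Subtract spending:
$329 - $165 = $164

$164


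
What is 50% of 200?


Convert percentage to decimal:
50% = 0.5
Multiply:
200 x 0.5 = 100

100


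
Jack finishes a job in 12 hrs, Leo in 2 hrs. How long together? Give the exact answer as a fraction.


Jack's rate: 1/12 of the job per hour
Leo's rate: 1/2 of the job per hour
Combined rate: 1/12 + 1/2 = 7/12 per hour
Time = 1 / (7/12) = 12/7 hours (≈ 1.71 hours)

12/7 hours


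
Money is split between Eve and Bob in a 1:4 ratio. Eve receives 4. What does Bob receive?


Find the multiplier:
4 / 1 = 4
Apply to Bob's share:
4 x 4 = 16

16


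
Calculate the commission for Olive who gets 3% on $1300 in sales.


Convert rate to decimal:
3% = 0.03
Multiply by sales:
$1300 x 0.03 = $39

$39


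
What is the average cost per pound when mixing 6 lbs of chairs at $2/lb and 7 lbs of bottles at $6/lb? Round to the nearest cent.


Cost of chairs:
6 x $2 = $12
Cost of bottles:
7 x $6 = $42
Total cost: $12 + $42 = $54
Total weight: 13 lbs
Average: $54 / 13 = $4.1538... ≈ $4.15/lb

$4.15/lb


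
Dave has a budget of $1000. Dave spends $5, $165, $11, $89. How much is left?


Add up expenses:
$5 + $165 + $11 + $89 = $270
Subtract from budget:
$1000 - $270 = $730

$730


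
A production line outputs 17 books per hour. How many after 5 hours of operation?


Production rate: 17 books per hour
Time: 5 hours
Total: 17 x 5 = 85 books

85 books


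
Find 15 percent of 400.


Convert percentage to decimal:
15% = 0.15
Multiply:
400 x 0.15 = 60

60


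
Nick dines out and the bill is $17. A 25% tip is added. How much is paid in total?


Calculate the tip:
25% of $17 = $4.25
Add tip to meal cost:
$17 + $4.25 = $21.25

$21.25


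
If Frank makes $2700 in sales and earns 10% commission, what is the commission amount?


Convert rate to decimal:
10% = 0.1
Multiply by sales:
$2700 x 0.1 = $270

$270


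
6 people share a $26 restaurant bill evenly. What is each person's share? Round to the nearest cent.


Total bill: $26
Number of people: 6
Each pays: $26 / 6 = $4.3333... ≈ $4.33

$4.33


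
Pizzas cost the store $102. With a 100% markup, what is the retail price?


Calculate the markup amount:
100% of $102 = $102
Add to cost:
$102 + $102 = $204

$204


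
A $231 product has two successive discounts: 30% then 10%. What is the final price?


First discount:
30% of $231 = $69.30
Price after first discount:
$231 - $69.30 = $161.70
Second discount:
10% of $161.70 = $16.17
Final price:
$161.70 - $16.17 = $145.53

$145.53


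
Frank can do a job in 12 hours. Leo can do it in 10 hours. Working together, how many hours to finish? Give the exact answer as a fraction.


Frank's rate: 1/12 of the job per hour
Leo's rate: 1/10 of the job per hour
Combined rate: 1/12 + 1/10 = 11/60 per hour
Time = 1 / (11/60) = 60/11 hours (≈ 5.45 hours)

60/11 hours


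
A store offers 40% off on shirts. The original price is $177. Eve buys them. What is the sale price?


Calculate the discount amount:
40% of $177 = $70.80
Subtract from original:
$177 - $70.80 = $106.20

$106.20


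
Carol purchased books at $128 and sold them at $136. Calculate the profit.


Selling price = $136
Cost price = $128
Profit = selling price - cost price:
Profit = $136 - $128 = $8

$8


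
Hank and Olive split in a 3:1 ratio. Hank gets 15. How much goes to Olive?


Find the multiplier:
15 / 3 = 5
Apply to Olive's share:
1 x 5 = 5

5


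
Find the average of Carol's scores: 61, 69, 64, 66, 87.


Add the scores:
61 + 69 + 64 + 66 + 87 = 347
Divide by the number of tests:
347 / 5 = 69.4

69.4


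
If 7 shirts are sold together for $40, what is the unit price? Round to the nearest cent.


Total cost: $40
Number of items: 7
Unit price: $40 / 7 = $5.7142... ≈ $5.71

$5.71


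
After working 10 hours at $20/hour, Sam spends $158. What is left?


Calculate earnings:
10 x $20 = $200
Subtract spending:
$200 - $158 = $42

$42


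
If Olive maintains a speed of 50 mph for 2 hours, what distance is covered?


Use the formula: distance = speed x time
Speed = 50 mph, Time = 2 hours
50 x 2 = 100 miles

100 miles


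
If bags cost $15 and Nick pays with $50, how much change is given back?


Start with the amount paid:
$50
Subtract the price:
$50 - $15 = $35

$35


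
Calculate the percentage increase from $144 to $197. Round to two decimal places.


Find the absolute change:
|197 - 144| = 53
Divide by original and multiply by 100:
53 / 144 x 100 = 36.8055...% ≈ 36.81%

36.81%


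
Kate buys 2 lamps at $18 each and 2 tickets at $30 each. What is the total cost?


Cost of lamps:
2 x $18 = $36
Cost of tickets:
2 x $30 = $60
Add both:
$36 + $60 = $96

$96


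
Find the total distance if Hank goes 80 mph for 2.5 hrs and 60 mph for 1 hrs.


Leg 1 distance:
80 x 2.5 = 200 miles
Leg 2 distance:
60 x 1 = 60 miles
Total distance:
200 + 60 = 260 miles

260 miles


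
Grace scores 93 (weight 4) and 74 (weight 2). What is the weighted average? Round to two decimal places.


Weighted sum:
4 x 93 + 2 x 74 = 520
Total weight:
4 + 2 = 6
Weighted average:
520 / 6 = 86.6666... ≈ 86.67

86.67


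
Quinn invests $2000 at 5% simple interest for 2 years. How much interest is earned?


Use the formula I = P x R x T / 100
P x R x T = 2000 x 5 x 2 = 20000
I = 20000 / 100 = $200

$200


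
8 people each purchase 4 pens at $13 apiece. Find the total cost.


Cost per person:
4 x $13 = $52
Group total:
8 x $52 = $416

$416


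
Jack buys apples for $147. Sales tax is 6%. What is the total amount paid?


Calculate the tax:
6% of $147 = $8.82
Add tax to price:
$147 + $8.82 = $155.82

$155.82


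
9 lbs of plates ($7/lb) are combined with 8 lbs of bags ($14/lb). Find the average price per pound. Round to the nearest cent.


Cost of plates:
9 x $7 = $63
Cost of bags:
8 x $14 = $112
Total cost: $63 + $112 = $175
Total weight: 17 lbs
Average: $175 / 17 = $10.2941... ≈ $10.29/lb

$10.29/lb


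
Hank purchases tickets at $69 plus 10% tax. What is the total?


Calculate the tax:
10% of $69 = $6.90
Add tax to price:
$69 + $6.90 = $75.90

$75.90


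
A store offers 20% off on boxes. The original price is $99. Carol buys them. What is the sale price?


Calculate the discount amount:
20% of $99 = $19.80
Subtract from original:
$99 - $19.80 = $79.20

$79.20


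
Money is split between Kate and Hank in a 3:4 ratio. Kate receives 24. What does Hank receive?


Find the multiplier:
24 / 3 = 8
Apply to Hank's share:
4 x 8 = 32

32


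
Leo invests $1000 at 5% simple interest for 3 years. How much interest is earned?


Use the formula I = P x R x T / 100
P x R x T = 1000 x 5 x 3 = 15000
I = 15000 / 100 = $150

$150


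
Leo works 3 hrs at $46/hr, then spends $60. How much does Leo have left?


Calculate earnings:
3 x $46 = $138
Subtract spending:
$138 - $60 = $78

$78


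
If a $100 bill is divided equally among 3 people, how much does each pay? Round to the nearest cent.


Total bill: $100
Number of people: 3
Each pays: $100 / 3 = $33.3333... ≈ $33.33

$33.33


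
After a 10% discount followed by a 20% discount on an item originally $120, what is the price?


First discount:
10% of $120 = $12
Price after first discount:
$120 - $12 = $108
Second discount:
20% of $108 = $21.60
Final price:
$108 - $21.60 = $86.40

$86.40


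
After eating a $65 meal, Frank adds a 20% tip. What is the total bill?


Calculate the tip:
20% of $65 = $13
Add tip to meal cost:
$65 + $13 = $78

$78


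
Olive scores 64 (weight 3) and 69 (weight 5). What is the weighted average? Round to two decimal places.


Weighted sum:
3 x 64 + 5 x 69 = 537
Total weight:
3 + 5 = 8
Weighted average:
537 / 8 = 67.125 ≈ 67.13

67.13


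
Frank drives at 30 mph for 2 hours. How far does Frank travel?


Use the formula: distance = speed x time
Speed = 30 mph, Time = 2 hours
30 x 2 = 60 miles

60 miles


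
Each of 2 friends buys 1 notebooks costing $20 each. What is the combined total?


Cost per person:
1 x $20 = $20
Group total:
2 x $20 = $40

$40


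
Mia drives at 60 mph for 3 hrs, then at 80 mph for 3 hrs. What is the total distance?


Leg 1 distance:
60 x 3 = 180 miles
Leg 2 distance:
80 x 3 = 240 miles
Total distance:
180 + 240 = 420 miles

420 miles


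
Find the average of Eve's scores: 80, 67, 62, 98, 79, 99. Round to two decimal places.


Add the scores:
80 + 67 + 62 + 98 + 79 + 99 = 485
Divide by the number of tests:
485 / 6 = 80.8333... ≈ 80.83

80.83


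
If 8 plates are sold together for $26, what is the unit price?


Total cost: $26
Number of items: 8
Unit price: $26 / 8 = $3.25

$3.25


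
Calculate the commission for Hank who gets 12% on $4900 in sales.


Convert rate to decimal:
12% = 0.12
Multiply by sales:
$4900 x 0.12 = $588

$588


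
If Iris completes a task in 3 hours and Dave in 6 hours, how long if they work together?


Iris's rate: 1/3 of the job per hour
Dave's rate: 1/6 of the job per hour
Combined rate: 1/3 + 1/6 = 1/2 per hour
Time = 1 / (1/2) = 2 hours

2 hours


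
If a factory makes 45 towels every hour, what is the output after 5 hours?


Production rate: 45 towels per hour
Time: 5 hours
Total: 45 x 5 = 225 towels

225 towels


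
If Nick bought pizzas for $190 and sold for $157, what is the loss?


Selling price = $157
Cost price = $190
Loss = cost price - selling price:
Loss = $190 - $157 = $33

$33


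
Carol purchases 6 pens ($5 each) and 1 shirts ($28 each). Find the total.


Cost of pens:
6 x $5 = $30
Cost of shirts:
1 x $28 = $28
Add both:
$30 + $28 = $58

$58


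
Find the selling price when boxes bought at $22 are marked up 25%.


Calculate the markup amount:
25% of $22 = $5.50
Add to cost:
$22 + $5.50 = $27.50

$27.50


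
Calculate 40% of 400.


Convert percentage to decimal:
40% = 0.4
Multiply:
400 x 0.4 = 160

160


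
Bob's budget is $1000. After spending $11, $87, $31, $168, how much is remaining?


Add up expenses:
$11 + $87 + $31 + $168 = $297
Subtract from budget:
$1000 - $297 = $703

$703


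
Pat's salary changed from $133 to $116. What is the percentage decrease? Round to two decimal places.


Find the absolute change:
|116 - 133| = 17
Divide by original and multiply by 100:
17 / 133 x 100 = 12.7819...% ≈ 12.78%

12.78%


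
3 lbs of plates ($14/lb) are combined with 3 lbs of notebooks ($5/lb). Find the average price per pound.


Cost of plates:
3 x $14 = $42
Cost of notebooks:
3 x $5 = $15
Total cost: $42 + $15 = $57
Total weight: 6 lbs
Average: $57 / 6 = $9.50/lb

$9.50/lb


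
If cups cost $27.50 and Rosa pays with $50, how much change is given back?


Start with the amount paid:
$50
Subtract the price:
$50 - $27.50 = $22.50

$22.50


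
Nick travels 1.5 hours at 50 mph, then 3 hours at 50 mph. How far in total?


Leg 1 distance:
50 x 1.5 = 75 miles
Leg 2 distance:
50 x 3 = 150 miles
Total distance:
75 + 150 = 225 miles

225 miles


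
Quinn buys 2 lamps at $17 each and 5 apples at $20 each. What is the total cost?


Cost of lamps:
2 x $17 = $34
Cost of apples:
5 x $20 = $100
Add both:
$34 + $100 = $134

$134


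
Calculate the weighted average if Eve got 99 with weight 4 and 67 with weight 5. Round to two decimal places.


Weighted sum:
4 x 99 + 5 x 67 = 731
Total weight:
4 + 5 = 9
Weighted average:
731 / 9 = 81.2222... ≈ 81.22

81.22


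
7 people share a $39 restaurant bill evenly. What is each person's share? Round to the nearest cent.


Total bill: $39
Number of people: 7
Each pays: $39 / 7 = $5.5714... ≈ $5.57

$5.57


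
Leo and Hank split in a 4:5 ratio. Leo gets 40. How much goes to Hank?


Find the multiplier:
40 / 4 = 10
Apply to Hank's share:
5 x 10 = 50

50


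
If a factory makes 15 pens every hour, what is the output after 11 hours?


Production rate: 15 pens per hour
Time: 11 hours
Total: 15 x 11 = 165 pens

165 pens


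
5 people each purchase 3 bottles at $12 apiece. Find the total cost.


Cost per person:
3 x $12 = $36
Group total:
5 x $36 = $180

$180


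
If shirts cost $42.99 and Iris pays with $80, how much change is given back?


Start with the amount paid:
$80
Subtract the price:
$80 - $42.99 = $37.01

$37.01


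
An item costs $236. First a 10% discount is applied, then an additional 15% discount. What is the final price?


First discount:
10% of $236 = $23.60
Price after first discount:
$236 - $23.60 = $212.40
Second discount:
15% of $212.40 = $31.86
Final price:
$212.40 - $31.86 = $180.54

$180.54


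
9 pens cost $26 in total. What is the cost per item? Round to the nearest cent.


Total cost: $26
Number of items: 9
Unit price: $26 / 9 = $2.8888... ≈ $2.89

$2.89


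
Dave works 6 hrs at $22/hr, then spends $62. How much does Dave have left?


Calculate earnings:
6 x $22 = $132
Subtract spending:
$132 - $62 = $70

$70


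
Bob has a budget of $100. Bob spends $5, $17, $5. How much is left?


Add up expenses:
$5 + $17 + $5 = $27
Subtract from budget:
$100 - $27 = $73

$73


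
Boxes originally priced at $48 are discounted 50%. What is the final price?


Calculate the discount amount:
50% of $48 = $24
Subtract from original:
$48 - $24 = $24

$24


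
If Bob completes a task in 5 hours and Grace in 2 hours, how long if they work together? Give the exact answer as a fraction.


Bob's rate: 1/5 of the job per hour
Grace's rate: 1/2 of the job per hour
Combined rate: 1/5 + 1/2 = 7/10 per hour
Time = 1 / (7/10) = 10/7 hours (≈ 1.43 hours)

10/7 hours


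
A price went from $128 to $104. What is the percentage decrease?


Find the absolute change:
|104 - 128| = 24
Divide by original and multiply by 100:
24 / 128 x 100 = 18.75%

18.75%


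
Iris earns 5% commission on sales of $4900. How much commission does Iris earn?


Convert rate to decimal:
5% = 0.05
Multiply by sales:
$4900 x 0.05 = $245

$245


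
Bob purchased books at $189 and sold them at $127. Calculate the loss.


Selling price = $127
Cost price = $189
Loss = cost price - selling price:
Loss = $189 - $127 = $62

$62


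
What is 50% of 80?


Convert percentage to decimal:
50% = 0.5
Multiply:
80 x 0.5 = 40

40


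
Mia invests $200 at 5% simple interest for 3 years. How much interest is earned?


Use the formula I = P x R x T / 100
P x R x T = 200 x 5 x 3 = 3000
I = 3000 / 100 = $30

$30


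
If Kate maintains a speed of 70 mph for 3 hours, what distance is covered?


Use the formula: distance = speed x time
Speed = 70 mph, Time = 3 hours
70 x 3 = 210 miles

210 miles


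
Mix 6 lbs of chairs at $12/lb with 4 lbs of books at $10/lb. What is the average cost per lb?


Cost of chairs:
6 x $12 = $72
Cost of books:
4 x $10 = $40
Total cost: $72 + $40 = $112
Total weight: 10 lbs
Average: $112 / 10 = $11.20/lb

$11.20/lb


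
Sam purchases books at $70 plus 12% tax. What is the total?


Calculate the tax:
12% of $70 = $8.40
Add tax to price:
$70 + $8.40 = $78.40

$78.40


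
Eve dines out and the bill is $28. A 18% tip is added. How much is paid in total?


Calculate the tip:
18% of $28 = $5.04
Add tip to meal cost:
$28 + $5.04 = $33.04

$33.04


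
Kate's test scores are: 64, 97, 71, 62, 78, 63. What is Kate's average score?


Add the scores:
64 + 97 + 71 + 62 + 78 + 63 = 435
Divide by the number of tests:
435 / 6 = 72.5

72.5


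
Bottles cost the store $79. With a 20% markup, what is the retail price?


Calculate the markup amount:
20% of $79 = $15.80
Add to cost:
$79 + $15.80 = $94.80

$94.80


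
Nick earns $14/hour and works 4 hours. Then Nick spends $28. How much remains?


Calculate earnings:
4 x $14 = $56
Subtract spending:
$56 - $28 = $28

$28


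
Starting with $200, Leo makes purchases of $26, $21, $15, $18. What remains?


Add up expenses:
$26 + $21 + $15 + $18 = $80
Subtract from budget:
$200 - $80 = $120

$120


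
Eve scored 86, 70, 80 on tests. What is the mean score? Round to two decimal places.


Add the scores:
86 + 70 + 80 = 236
Divide by the number of tests:
236 / 3 = 78.6666... ≈ 78.67

78.67


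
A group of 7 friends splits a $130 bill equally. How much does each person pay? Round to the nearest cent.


Total bill: $130
Number of people: 7
Each pays: $130 / 7 = $18.5714... ≈ $18.57

$18.57


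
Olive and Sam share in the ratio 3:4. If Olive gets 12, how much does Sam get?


Find the multiplier:
12 / 3 = 4
Apply to Sam's share:
4 x 4 = 16

16


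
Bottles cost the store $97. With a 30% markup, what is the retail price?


Calculate the markup amount:
30% of $97 = $29.10
Add to cost:
$97 + $29.10 = $126.10

$126.10


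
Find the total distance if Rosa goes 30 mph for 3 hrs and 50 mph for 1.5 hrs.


Leg 1 distance:
30 x 3 = 90 miles
Leg 2 distance:
50 x 1.5 = 75 miles
Total distance:
90 + 75 = 165 miles

165 miles


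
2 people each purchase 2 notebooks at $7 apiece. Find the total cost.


Cost per person:
2 x $7 = $14
Group total:
2 x $14 = $28

$28


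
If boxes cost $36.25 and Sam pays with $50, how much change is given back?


Start with the amount paid:
$50
Subtract the price:
$50 - $36.25 = $13.75

$13.75


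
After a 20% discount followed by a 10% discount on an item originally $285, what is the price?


First discount:
20% of $285 = $57
Price after first discount:
$285 - $57 = $228
Second discount:
10% of $228 = $22.80
Final price:
$228 - $22.80 = $205.20

$205.20


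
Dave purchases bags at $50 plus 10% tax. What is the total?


Calculate the tax:
10% of $50 = $5
Add tax to price:
$50 + $5 = $55

$55


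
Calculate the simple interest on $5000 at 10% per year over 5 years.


Use the formula I = P x R x T / 100
P x R x T = 5000 x 10 x 5 = 250000
I = 250000 / 100 = $2500

$2500


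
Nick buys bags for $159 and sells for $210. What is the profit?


Selling price = $210
Cost price = $159
Profit = selling price - cost price:
Profit = $210 - $159 = $51

$51


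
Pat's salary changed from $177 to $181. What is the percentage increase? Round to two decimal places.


Find the absolute change:
|181 - 177| = 4
Divide by original and multiply by 100:
4 / 177 x 100 = 2.2598...% ≈ 2.26%

2.26%


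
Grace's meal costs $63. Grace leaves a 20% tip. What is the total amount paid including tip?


Calculate the tip:
20% of $63 = $12.60
Add tip to meal cost:
$63 + $12.60 = $75.60

$75.60


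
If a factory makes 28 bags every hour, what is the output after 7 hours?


Production rate: 28 bags per hour
Time: 7 hours
Total: 28 x 7 = 196 bags

196 bags


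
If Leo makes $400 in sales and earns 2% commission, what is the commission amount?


Convert rate to decimal:
2% = 0.02
Multiply by sales:
$400 x 0.02 = $8

$8


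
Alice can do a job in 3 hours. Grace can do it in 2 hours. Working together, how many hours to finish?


Alice's rate: 1/3 of the job per hour
Grace's rate: 1/2 of the job per hour
Combined rate: 1/3 + 1/2 = 5/6 per hour
Time = 1 / (5/6) = 6/5 = 1.2 hours

1.2 hours


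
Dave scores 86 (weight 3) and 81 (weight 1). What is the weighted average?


Weighted sum:
3 x 86 + 1 x 81 = 339
Total weight:
3 + 1 = 4
Weighted average:
339 / 4 = 84.75

84.75


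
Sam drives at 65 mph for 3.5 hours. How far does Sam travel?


Use the formula: distance = speed x time
Speed = 65 mph, Time = 3.5 hours
65 x 3.5 = 227.5 miles

227.5 miles


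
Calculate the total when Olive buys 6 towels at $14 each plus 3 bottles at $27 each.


Cost of towels:
6 x $14 = $84
Cost of bottles:
3 x $27 = $81
Add both:
$84 + $81 = $165

$165


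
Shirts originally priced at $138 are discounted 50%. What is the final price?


Calculate the discount amount:
50% of $138 = $69
Subtract from original:
$138 - $69 = $69

$69


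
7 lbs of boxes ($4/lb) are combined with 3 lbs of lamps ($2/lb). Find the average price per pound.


Cost of boxes:
7 x $4 = $28
Cost of lamps:
3 x $2 = $6
Total cost: $28 + $6 = $34
Total weight: 10 lbs
Average: $34 / 10 = $3.40/lb

$3.40/lb


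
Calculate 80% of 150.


Convert percentage to decimal:
80% = 0.8
Multiply:
150 x 0.8 = 120

120


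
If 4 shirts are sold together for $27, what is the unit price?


Total cost: $27
Number of items: 4
Unit price: $27 / 4 = $6.75

$6.75


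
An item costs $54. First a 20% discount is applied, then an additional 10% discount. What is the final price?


First discount:
20% of $54 = $10.80
Price after first discount:
$54 - $10.80 = $43.20
Second discount:
10% of $43.20 = $4.32
Final price:
$43.20 - $4.32 = $38.88

$38.88


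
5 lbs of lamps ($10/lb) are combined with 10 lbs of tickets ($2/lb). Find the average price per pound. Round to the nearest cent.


Cost of lamps:
5 x $10 = $50
Cost of tickets:
10 x $2 = $20
Total cost: $50 + $20 = $70
Total weight: 15 lbs
Average: $70 / 15 = $4.6666... ≈ $4.67/lb

$4.67/lb


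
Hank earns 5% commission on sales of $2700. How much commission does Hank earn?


Convert rate to decimal:
5% = 0.05
Multiply by sales:
$2700 x 0.05 = $135

$135


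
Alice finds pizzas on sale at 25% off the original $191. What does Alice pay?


Calculate the discount amount:
25% of $191 = $47.75
Subtract from original:
$191 - $47.75 = $143.25

$143.25


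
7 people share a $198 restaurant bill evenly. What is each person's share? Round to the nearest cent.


Total bill: $198
Number of people: 7
Each pays: $198 / 7 = $28.2857... ≈ $28.29

$28.29


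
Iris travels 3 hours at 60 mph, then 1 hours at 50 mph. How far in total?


Leg 1 distance:
60 x 3 = 180 miles
Leg 2 distance:
50 x 1 = 50 miles
Total distance:
180 + 50 = 230 miles

230 miles


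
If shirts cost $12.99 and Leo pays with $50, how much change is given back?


Start with the amount paid:
$50
Subtract the price:
$50 - $12.99 = $37.01

$37.01


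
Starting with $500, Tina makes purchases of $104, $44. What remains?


Add up expenses:
$104 + $44 = $148
Subtract from budget:
$500 - $148 = $352

$352


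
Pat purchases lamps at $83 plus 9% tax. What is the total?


Calculate the tax:
9% of $83 = $7.47
Add tax to price:
$83 + $7.47 = $90.47

$90.47


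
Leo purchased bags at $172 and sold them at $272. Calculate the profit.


Selling price = $272
Cost price = $172
Profit = selling price - cost price:
Profit = $272 - $172 = $100

$100


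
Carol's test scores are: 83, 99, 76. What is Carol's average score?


Add the scores:
83 + 99 + 76 = 258
Divide by the number of tests:
258 / 3 = 86

86


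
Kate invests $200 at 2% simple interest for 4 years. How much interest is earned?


Use the formula I = P x R x T / 100
P x R x T = 200 x 2 x 4 = 1600
I = 1600 / 100 = $16

$16


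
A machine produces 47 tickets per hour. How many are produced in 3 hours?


Production rate: 47 tickets per hour
Time: 3 hours
Total: 47 x 3 = 141 tickets

141 tickets


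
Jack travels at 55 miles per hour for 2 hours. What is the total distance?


Use the formula: distance = speed x time
Speed = 55 mph, Time = 2 hours
55 x 2 = 110 miles

110 miles


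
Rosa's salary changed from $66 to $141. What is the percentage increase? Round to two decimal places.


Find the absolute change:
|141 - 66| = 75
Divide by original and multiply by 100:
75 / 66 x 100 = 113.6363...% ≈ 113.64%

113.64%


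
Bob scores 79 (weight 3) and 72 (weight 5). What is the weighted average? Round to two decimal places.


Weighted sum:
3 x 79 + 5 x 72 = 597
Total weight:
3 + 5 = 8
Weighted average:
597 / 8 = 74.625 ≈ 74.63

74.63


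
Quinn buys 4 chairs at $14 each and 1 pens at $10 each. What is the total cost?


Cost of chairs:
4 x $14 = $56
Cost of pens:
1 x $10 = $10
Add both:
$56 + $10 = $66

$66


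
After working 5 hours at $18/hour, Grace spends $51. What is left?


Calculate earnings:
5 x $18 = $90
Subtract spending:
$90 - $51 = $39

$39


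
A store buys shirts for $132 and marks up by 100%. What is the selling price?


Calculate the markup amount:
100% of $132 = $132
Add to cost:
$132 + $132 = $264

$264


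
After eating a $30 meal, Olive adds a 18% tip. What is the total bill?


Calculate the tip:
18% of $30 = $5.40
Add tip to meal cost:
$30 + $5.40 = $35.40

$35.40


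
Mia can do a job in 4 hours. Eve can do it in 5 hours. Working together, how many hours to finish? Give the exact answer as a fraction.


Mia's rate: 1/4 of the job per hour
Eve's rate: 1/5 of the job per hour
Combined rate: 1/4 + 1/5 = 9/20 per hour
Time = 1 / (9/20) = 20/9 hours (≈ 2.22 hours)

20/9 hours


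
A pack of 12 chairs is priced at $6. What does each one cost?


Total cost: $6
Number of items: 12
Unit price: $6 / 12 = $0.50

$0.50


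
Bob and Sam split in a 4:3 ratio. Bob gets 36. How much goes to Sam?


Find the multiplier:
36 / 4 = 9
Apply to Sam's share:
3 x 9 = 27

27


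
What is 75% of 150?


Convert percentage to decimal:
75% = 0.75
Multiply:
150 x 0.75 = 112.5

112.5


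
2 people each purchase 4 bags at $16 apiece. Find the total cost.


Cost per person:
4 x $16 = $64
Group total:
2 x $64 = $128

$128


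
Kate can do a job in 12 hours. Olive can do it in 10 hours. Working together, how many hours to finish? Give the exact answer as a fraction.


Kate's rate: 1/12 of the job per hour
Olive's rate: 1/10 of the job per hour
Combined rate: 1/12 + 1/10 = 11/60 per hour
Time = 1 / (11/60) = 60/11 hours (≈ 5.45 hours)

60/11 hours


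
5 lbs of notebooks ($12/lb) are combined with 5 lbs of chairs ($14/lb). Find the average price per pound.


Cost of notebooks:
5 x $12 = $60
Cost of chairs:
5 x $14 = $70
Total cost: $60 + $70 = $130
Total weight: 10 lbs
Average: $130 / 10 = $13/lb

$13/lb


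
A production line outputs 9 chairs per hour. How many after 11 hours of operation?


Production rate: 9 chairs per hour
Time: 11 hours
Total: 9 x 11 = 99 chairs

99 chairs


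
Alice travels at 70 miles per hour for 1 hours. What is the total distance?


Use the formula: distance = speed x time
Speed = 70 mph, Time = 1 hours
70 x 1 = 70 miles

70 miles


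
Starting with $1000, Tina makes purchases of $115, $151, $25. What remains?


Add up expenses:
$115 + $151 + $25 = $291
Subtract from budget:
$1000 - $291 = $709

$709


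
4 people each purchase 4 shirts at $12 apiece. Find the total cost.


Cost per person:
4 x $12 = $48
Group total:
4 x $48 = $192

$192


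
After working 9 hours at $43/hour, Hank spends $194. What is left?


Calculate earnings:
9 x $43 = $387
Subtract spending:
$387 - $194 = $193

$193


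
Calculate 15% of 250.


Convert percentage to decimal:
15% = 0.15
Multiply:
250 x 0.15 = 37.5

37.5


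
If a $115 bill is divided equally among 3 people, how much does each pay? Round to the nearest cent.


Total bill: $115
Number of people: 3
Each pays: $115 / 3 = $38.3333... ≈ $38.33

$38.33


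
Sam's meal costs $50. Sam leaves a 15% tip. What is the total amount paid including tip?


Calculate the tip:
15% of $50 = $7.50
Add tip to meal cost:
$50 + $7.50 = $57.50

$57.50


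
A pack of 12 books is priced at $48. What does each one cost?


Total cost: $48
Number of items: 12
Unit price: $48 / 12 = $4

$4


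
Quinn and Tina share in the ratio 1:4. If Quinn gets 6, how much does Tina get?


Find the multiplier:
6 / 1 = 6
Apply to Tina's share:
4 x 6 = 24

24


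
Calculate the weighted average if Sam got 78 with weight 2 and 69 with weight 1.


Weighted sum:
2 x 78 + 1 x 69 = 225
Total weight:
2 + 1 = 3
Weighted average:
225 / 3 = 75

75


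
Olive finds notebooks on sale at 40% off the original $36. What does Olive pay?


Calculate the discount amount:
40% of $36 = $14.40
Subtract from original:
$36 - $14.40 = $21.60

$21.60


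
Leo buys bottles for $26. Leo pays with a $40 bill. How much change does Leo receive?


Start with the amount paid:
$40
Subtract the price:
$40 - $26 = $14

$14


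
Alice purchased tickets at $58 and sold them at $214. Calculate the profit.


Selling price = $214
Cost price = $58
Profit = selling price - cost price:
Profit = $214 - $58 = $156

$156


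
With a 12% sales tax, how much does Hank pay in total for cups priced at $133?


Calculate the tax:
12% of $133 = $15.96
Add tax to price:
$133 + $15.96 = $148.96

$148.96


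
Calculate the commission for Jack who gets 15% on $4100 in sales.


Convert rate to decimal:
15% = 0.15
Multiply by sales:
$4100 x 0.15 = $615

$615


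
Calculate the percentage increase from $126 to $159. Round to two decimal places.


Find the absolute change:
|159 - 126| = 33
Divide by original and multiply by 100:
33 / 126 x 100 = 26.1904...% ≈ 26.19%

26.19%


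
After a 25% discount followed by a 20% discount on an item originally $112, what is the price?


First discount:
25% of $112 = $28
Price after first discount:
$112 - $28 = $84
Second discount:
20% of $84 = $16.80
Final price:
$84 - $16.80 = $67.20

$67.20


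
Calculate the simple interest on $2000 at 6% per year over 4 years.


Use the formula I = P x R x T / 100
P x R x T = 2000 x 6 x 4 = 48000
I = 48000 / 100 = $480

$480


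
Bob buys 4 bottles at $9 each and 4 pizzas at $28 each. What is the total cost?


Cost of bottles:
4 x $9 = $36
Cost of pizzas:
4 x $28 = $112
Add both:
$36 + $112 = $148

$148


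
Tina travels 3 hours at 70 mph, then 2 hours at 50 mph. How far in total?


Leg 1 distance:
70 x 3 = 210 miles
Leg 2 distance:
50 x 2 = 100 miles
Total distance:
210 + 100 = 310 miles

310 miles


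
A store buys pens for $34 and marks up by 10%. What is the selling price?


Calculate the markup amount:
10% of $34 = $3.40
Add to cost:
$34 + $3.40 = $37.40

$37.40


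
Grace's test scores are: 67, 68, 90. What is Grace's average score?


Add the scores:
67 + 68 + 90 = 225
Divide by the number of tests:
225 / 3 = 75

75


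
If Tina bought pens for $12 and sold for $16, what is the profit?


Selling price = $16
Cost price = $12
Profit = selling price - cost price:
Profit = $16 - $12 = $4

$4


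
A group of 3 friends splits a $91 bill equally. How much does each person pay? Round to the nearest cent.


Total bill: $91
Number of people: 3
Each pays: $91 / 3 = $30.3333... ≈ $30.33

$30.33


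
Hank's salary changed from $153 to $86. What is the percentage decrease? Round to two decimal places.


Find the absolute change:
|86 - 153| = 67
Divide by original and multiply by 100:
67 / 153 x 100 = 43.7908...% ≈ 43.79%

43.79%


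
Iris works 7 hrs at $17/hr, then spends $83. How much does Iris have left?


Calculate earnings:
7 x $17 = $119
Subtract spending:
$119 - $83 = $36

$36


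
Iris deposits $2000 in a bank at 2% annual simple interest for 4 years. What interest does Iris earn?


Use the formula I = P x R x T / 100
P x R x T = 2000 x 2 x 4 = 16000
I = 16000 / 100 = $160

$160
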